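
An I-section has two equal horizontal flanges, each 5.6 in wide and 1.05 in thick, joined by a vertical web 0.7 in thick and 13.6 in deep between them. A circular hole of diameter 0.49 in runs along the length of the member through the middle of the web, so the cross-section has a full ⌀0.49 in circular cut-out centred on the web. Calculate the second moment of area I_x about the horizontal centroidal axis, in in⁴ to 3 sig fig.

Break the section into simple shapes (no overlaps), measuring from the bottom-left corner of the bounding box.
Bottom flange: 5.6 × 1.05, A = 5.88 in², y = 0.525 in, Ī = 0.54023 in⁴.
Web: 0.7 × 13.6, A = 9.52 in², y = 7.85 in, Ī = 146.73 in⁴.
Top flange: 5.6 × 1.05, A = 5.88 in², y = 15.175 in, Ī = 0.54023 in⁴.
Hole (subtracted): ⌀0.49, A = 0.18857 in², y = 7.85 in, Ī = 0.0028298 in⁴.
By symmetry the centroid is at mid-height, ȳ = 7.85 in.
Transfer each piece to the horizontal centroidal axis using Ī + A·d² with d = y − 7.85:
  bottom flange: d = -7.325 in → contributes +316.04 in⁴
  web: d = 0 in → contributes +146.73 in⁴
  top flange: d = 7.325 in → contributes +316.04 in⁴
  hole: d = 0 in → contributes −0.0028298 in⁴
Total I = 778.8 in⁴.

I_x ≈ 779 in⁴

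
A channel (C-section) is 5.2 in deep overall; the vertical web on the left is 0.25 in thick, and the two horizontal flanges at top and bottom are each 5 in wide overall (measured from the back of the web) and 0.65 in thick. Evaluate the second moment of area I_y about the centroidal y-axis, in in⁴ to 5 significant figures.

I_y ≈ 18.329 in⁴

Split into non-overlapping primitives; take the origin at the lower-left of the bounding box.
Web: 0.25 × 5.2, A = 1.3 in², x = 0.125 in, Ī = 0.006770833 in⁴.
Top flange (beyond web): 4.75 × 0.65, A = 3.0875 in², x = 2.625 in, Ī = 5.805143 in⁴.
Bottom flange (beyond web): 4.75 × 0.65, A = 3.0875 in², x = 2.625 in, Ī = 5.805143 in⁴.
Centroid: x̄ = ΣA·x / ΣA = 2.190217 in.
Transfer each piece to the centroidal y-axis using Ī + A·d² with d = x − 2.190217:
  web: d = -2.065217 in → contributes +5.551431 in⁴
  top flange (beyond web): d = 0.4347826 in → contributes +6.388792 in⁴
  bottom flange (beyond web): d = 0.4347826 in → contributes +6.388792 in⁴
Total I = 18.32901 in⁴.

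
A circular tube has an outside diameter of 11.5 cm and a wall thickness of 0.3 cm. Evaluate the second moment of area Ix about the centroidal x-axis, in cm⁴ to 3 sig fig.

Ix ≈ 166 cm⁴

Break the section into simple shapes (no overlaps), measuring from the bottom-left corner of the bounding box.
Outer circle: ⌀11.5, A = 103.87 cm², y = 5.75 cm, Ī = 858.54 cm⁴.
Bore (subtracted): ⌀10.9, A = 93.313 cm², y = 5.75 cm, Ī = 692.91 cm⁴.
By symmetry the centroid is at mid-height, ȳ = 5.75 cm.
All pieces are centred on the centroidal x-axis, so I = ΣĪ (holes subtracted) = 165.63 cm⁴.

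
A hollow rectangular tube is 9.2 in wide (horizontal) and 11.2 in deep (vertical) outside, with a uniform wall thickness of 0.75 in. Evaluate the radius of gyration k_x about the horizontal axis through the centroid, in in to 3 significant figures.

k_x ≈ 4.16 in

Decompose the section into non-overlapping parts with the origin at the bottom-left of its bounding rectangle.
Outer rectangle: 9.2 × 11.2, A = 103.04 in², y = 5.6 in, Ī = 1077.1 in⁴.
Inner void (subtracted): 7.7 × 9.7, A = 74.69 in², y = 5.6 in, Ī = 585.63 in⁴.
By symmetry the centroid is at mid-height, ȳ = 5.6 in.
All pieces are centred on the horizontal axis through the centroid, so I = ΣĪ (holes subtracted) = 491.48 in⁴.
Radius of gyration: k = √(I/A) = √(491.48 / 28.35) = 4.1637 in.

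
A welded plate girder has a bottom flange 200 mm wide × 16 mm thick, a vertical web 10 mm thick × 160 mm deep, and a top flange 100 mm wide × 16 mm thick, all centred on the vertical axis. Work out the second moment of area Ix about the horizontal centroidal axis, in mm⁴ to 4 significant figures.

Break the section into simple shapes (no overlaps), measuring from the bottom-left corner of the bounding box.
Bottom plate: 200 × 16, A = 3 200 mm², y = 8 mm, Ī = 68266.7 mm⁴.
Web plate: 10 × 160, A = 1 600 mm², y = 96 mm, Ī = 3 413 333 mm⁴.
Top plate: 100 × 16, A = 1 600 mm², y = 184 mm, Ī = 34133.3 mm⁴.
Centroid: ȳ = ΣA·y / ΣA = 74 mm.
Transfer each piece to the horizontal centroidal axis using Ī + A·d² with d = y − 74:
  bottom plate: d = -66 mm → contributes +14 007 467 mm⁴
  web plate: d = 22 mm → contributes +4 187 733 mm⁴
  top plate: d = 110 mm → contributes +19 394 133 mm⁴
Total I = 37 589 333 mm⁴.

Ix ≈ 3.759 × 10⁷ mm⁴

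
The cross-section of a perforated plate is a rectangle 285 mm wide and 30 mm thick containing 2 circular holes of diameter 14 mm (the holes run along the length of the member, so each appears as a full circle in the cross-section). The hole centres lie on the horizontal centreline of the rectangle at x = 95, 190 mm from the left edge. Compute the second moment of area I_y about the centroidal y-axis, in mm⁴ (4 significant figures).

Treat the section as a set of non-overlapping primitives; coordinates are from the bounding-box lower-left.
Plate: 285 × 30, A = 8 550 mm², x = 142.5 mm, Ī = 57 872 813 mm⁴.
Hole 1 (subtracted): ⌀14, A = 153.938 mm², x = 95 mm, Ī = 1885.74 mm⁴.
Hole 2 (subtracted): ⌀14, A = 153.938 mm², x = 190 mm, Ī = 1885.74 mm⁴.
By symmetry the centroid is at mid-width, x̄ = 142.5 mm.
Transfer each piece to the centroidal y-axis using Ī + A·d² with d = x − 142.5:
  plate: d = 0 mm → contributes +57 872 813 mm⁴
  hole 1: d = -47.5 mm → contributes −349 208 mm⁴
  hole 2: d = 47.5 mm → contributes −349 208 mm⁴
Total I = 57 174 396 mm⁴.

I_y ≈ 5.717 × 10⁷ mm⁴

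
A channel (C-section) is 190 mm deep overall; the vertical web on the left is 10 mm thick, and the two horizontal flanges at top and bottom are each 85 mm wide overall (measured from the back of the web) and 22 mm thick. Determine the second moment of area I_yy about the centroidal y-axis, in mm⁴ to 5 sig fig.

I_yy ≈ 3.7406 × 10⁶ mm⁴

Decompose the section into non-overlapping parts with the origin at the bottom-left of its bounding rectangle.
Web: 10 × 190, A = 1 900 mm², x = 5 mm, Ī = 15833.33 mm⁴.
Top flange (beyond web): 75 × 22, A = 1 650 mm², x = 47.5 mm, Ī = 773437.5 mm⁴.
Bottom flange (beyond web): 75 × 22, A = 1 650 mm², x = 47.5 mm, Ī = 773437.5 mm⁴.
Centroid: x̄ = ΣA·x / ΣA = 31.97115 mm.
Transfer each piece to the centroidal y-axis using Ī + A·d² with d = x − 31.97115:
  web: d = -26.97115 mm → contributes +1 397 975 mm⁴
  top flange (beyond web): d = 15.52885 mm → contributes +1 171 327 mm⁴
  bottom flange (beyond web): d = 15.52885 mm → contributes +1 171 327 mm⁴
Total I = 3 740 629 mm⁴.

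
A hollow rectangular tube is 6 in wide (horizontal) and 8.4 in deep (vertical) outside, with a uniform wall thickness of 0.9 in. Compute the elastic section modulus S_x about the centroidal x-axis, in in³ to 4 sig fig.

S_x ≈ 46.60 in³

Split into non-overlapping primitives; take the origin at the lower-left of the bounding box.
Outer rectangle: 6 × 8.4, A = 50.4 in², y = 4.2 in, Ī = 296.352 in⁴.
Inner void (subtracted): 4.2 × 6.6, A = 27.72 in², y = 4.2 in, Ī = 100.624 in⁴.
By symmetry the centroid is at mid-height, ȳ = 4.2 in.
All pieces are centred on the centroidal x-axis, so I = ΣĪ (holes subtracted) = 195.728 in⁴.
Extreme fibre distance c = 4.2 in; S = I/c = 46.602 in³.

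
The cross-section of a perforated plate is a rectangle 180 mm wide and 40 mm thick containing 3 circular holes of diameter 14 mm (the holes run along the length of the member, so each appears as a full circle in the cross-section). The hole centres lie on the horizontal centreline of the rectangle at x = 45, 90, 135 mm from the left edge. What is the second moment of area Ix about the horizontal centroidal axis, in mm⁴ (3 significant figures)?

Ix ≈ 9.54 × 10⁵ mm⁴

Decompose the section into non-overlapping parts with the origin at the bottom-left of its bounding rectangle.
Plate: 180 × 40, A = 7 200 mm², y = 20 mm, Ī = 960 000 mm⁴.
Hole 1 (subtracted): ⌀14, A = 153.94 mm², y = 20 mm, Ī = 1885.7 mm⁴.
Hole 2 (subtracted): ⌀14, A = 153.94 mm², y = 20 mm, Ī = 1885.7 mm⁴.
Hole 3 (subtracted): ⌀14, A = 153.94 mm², y = 20 mm, Ī = 1885.7 mm⁴.
By symmetry the centroid is at mid-height, ȳ = 20 mm.
All pieces are centred on the horizontal centroidal axis, so I = ΣĪ (holes subtracted) = 954 343 mm⁴.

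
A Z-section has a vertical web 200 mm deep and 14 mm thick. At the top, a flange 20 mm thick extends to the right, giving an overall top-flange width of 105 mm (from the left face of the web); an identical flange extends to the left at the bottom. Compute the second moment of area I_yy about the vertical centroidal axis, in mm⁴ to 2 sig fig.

I_yy ≈ 1.3 × 10⁷ mm⁴

Decompose the section into non-overlapping parts with the origin at the bottom-left of its bounding rectangle.
Web: 14 × 200, A = 2 800 mm², x = 98 mm, Ī = 45 733 mm⁴.
Top flange (beyond web): 91 × 20, A = 1 820 mm², x = 150.5 mm, Ī = 1 255 952 mm⁴.
Bottom flange (beyond web): 91 × 20, A = 1 820 mm², x = 45.5 mm, Ī = 1 255 952 mm⁴.
Centroid: x̄ = ΣA·x / ΣA = 98 mm.
Transfer each piece to the vertical centroidal axis using Ī + A·d² with d = x − 98:
  web: d = 0 mm → contributes +45 733 mm⁴
  top flange (beyond web): d = 52.5 mm → contributes +6 272 327 mm⁴
  bottom flange (beyond web): d = -52.5 mm → contributes +6 272 327 mm⁴
Total I = 12 590 387 mm⁴.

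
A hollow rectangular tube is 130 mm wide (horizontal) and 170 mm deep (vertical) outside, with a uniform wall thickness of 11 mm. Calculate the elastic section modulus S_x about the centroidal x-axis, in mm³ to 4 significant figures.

S_x ≈ 2.829 × 10⁵ mm³

Treat the section as a set of non-overlapping primitives; coordinates are from the bounding-box lower-left.
Outer rectangle: 130 × 170, A = 22 100 mm², y = 85 mm, Ī = 53 224 167 mm⁴.
Inner void (subtracted): 108 × 148, A = 15 984 mm², y = 85 mm, Ī = 29 176 128 mm⁴.
By symmetry the centroid is at mid-height, ȳ = 85 mm.
All pieces are centred on the centroidal x-axis, so I = ΣĪ (holes subtracted) = 24 048 039 mm⁴.
Extreme fibre distance c = 85 mm; S = I/c = 282 918 mm³.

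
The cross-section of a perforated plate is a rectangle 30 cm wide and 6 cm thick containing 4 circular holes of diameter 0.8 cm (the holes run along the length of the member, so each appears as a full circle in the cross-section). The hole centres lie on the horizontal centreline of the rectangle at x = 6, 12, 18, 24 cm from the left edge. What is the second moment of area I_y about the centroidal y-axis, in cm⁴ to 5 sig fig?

Decompose the section into non-overlapping parts with the origin at the bottom-left of its bounding rectangle.
Plate: 30 × 6, A = 180 cm², x = 15 cm, Ī = 13 500 cm⁴.
Hole 1 (subtracted): ⌀0.8, A = 0.5026548 cm², x = 6 cm, Ī = 0.02010619 cm⁴.
Hole 2 (subtracted): ⌀0.8, A = 0.5026548 cm², x = 12 cm, Ī = 0.02010619 cm⁴.
Hole 3 (subtracted): ⌀0.8, A = 0.5026548 cm², x = 18 cm, Ī = 0.02010619 cm⁴.
Hole 4 (subtracted): ⌀0.8, A = 0.5026548 cm², x = 24 cm, Ī = 0.02010619 cm⁴.
By symmetry the centroid is at mid-width, x̄ = 15 cm.
Transfer each piece to the centroidal y-axis using Ī + A·d² with d = x − 15:
  plate: d = 0 cm → contributes +13 500 cm⁴
  hole 1: d = -9 cm → contributes −40.73515 cm⁴
  hole 2: d = -3 cm → contributes −4.544 cm⁴
  hole 3: d = 3 cm → contributes −4.544 cm⁴
  hole 4: d = 9 cm → contributes −40.73515 cm⁴
Total I = 13409.44 cm⁴.

I_y ≈ 1.3409 × 10⁴ cm⁴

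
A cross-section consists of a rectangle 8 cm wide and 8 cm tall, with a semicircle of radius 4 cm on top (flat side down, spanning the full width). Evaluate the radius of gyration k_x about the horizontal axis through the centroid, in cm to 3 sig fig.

k_x ≈ 3.27 cm

Break the section into simple shapes (no overlaps), measuring from the bottom-left corner of the bounding box.
Rectangular body: 8 × 8, A = 64 cm², y = 4 cm, Ī = 341.33 cm⁴.
Semicircular cap: semicircle r = 4, A = 25.133 cm², y = 9.6977 cm, Ī = 28.098 cm⁴.
Centroid: ȳ = ΣA·y / ΣA = 5.6066 cm.
Transfer each piece to the horizontal axis through the centroid using Ī + A·d² with d = y − 5.6066:
  rectangular body: d = -1.6066 cm → contributes +506.52 cm⁴
  semicircular cap: d = 4.0911 cm → contributes +448.74 cm⁴
Total I = 955.27 cm⁴.
Radius of gyration: k = √(I/A) = √(955.27 / 89.133) = 3.2737 cm.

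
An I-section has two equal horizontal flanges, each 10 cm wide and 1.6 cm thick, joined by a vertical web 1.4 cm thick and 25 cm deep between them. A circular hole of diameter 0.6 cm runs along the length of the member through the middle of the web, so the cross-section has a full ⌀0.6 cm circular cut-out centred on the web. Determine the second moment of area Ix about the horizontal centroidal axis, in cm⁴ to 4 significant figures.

Ix ≈ 7490 cm⁴

Break the section into simple shapes (no overlaps), measuring from the bottom-left corner of the bounding box.
Bottom flange: 10 × 1.6, A = 16 cm², y = 0.8 cm, Ī = 3.41333 cm⁴.
Web: 1.4 × 25, A = 35 cm², y = 14.1 cm, Ī = 1822.92 cm⁴.
Top flange: 10 × 1.6, A = 16 cm², y = 27.4 cm, Ī = 3.41333 cm⁴.
Hole (subtracted): ⌀0.6, A = 0.282743 cm², y = 14.1 cm, Ī = 0.00636173 cm⁴.
By symmetry the centroid is at mid-height, ȳ = 14.1 cm.
Transfer each piece to the horizontal centroidal axis using Ī + A·d² with d = y − 14.1:
  bottom flange: d = -13.3 cm → contributes +2833.65 cm⁴
  web: d = 0 cm → contributes +1822.92 cm⁴
  top flange: d = 13.3 cm → contributes +2833.65 cm⁴
  hole: d = 0 cm → contributes −0.00636173 cm⁴
Total I = 7490.22 cm⁴.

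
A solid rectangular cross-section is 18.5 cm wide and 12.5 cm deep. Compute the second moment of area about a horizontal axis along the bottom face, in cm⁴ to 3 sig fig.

I_base ≈ 1.20 × 10⁴ cm⁴

The section: 18.5 × 12.5, A = 231.25 cm², y = 6.25 cm, Ī = 3011.1 cm⁴.
Transfer it to a horizontal axis along the bottom face using Ī + A·d² with d = y − 0:
  the section: d = 6.25 cm → contributes +12 044 cm⁴
Total I = 12 044 cm⁴.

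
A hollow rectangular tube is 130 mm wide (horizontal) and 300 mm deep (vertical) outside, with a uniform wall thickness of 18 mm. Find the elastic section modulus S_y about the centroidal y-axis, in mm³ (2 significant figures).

Break the section into simple shapes (no overlaps), measuring from the bottom-left corner of the bounding box.
Outer rectangle: 130 × 300, A = 39 000 mm², x = 65 mm, Ī = 54 925 000 mm⁴.
Inner void (subtracted): 94 × 264, A = 24 816 mm², x = 65 mm, Ī = 18 272 848 mm⁴.
By symmetry the centroid is at mid-width, x̄ = 65 mm.
All pieces are centred on the centroidal y-axis, so I = ΣĪ (holes subtracted) = 36 652 152 mm⁴.
Extreme fibre distance c = 65 mm; S = I/c = 563 879 mm³.

S_y ≈ 5.6 × 10⁵ mm³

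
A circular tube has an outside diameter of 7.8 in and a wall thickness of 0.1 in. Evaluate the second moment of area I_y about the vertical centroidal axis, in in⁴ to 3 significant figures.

I_y ≈ 17.9 in⁴

Decompose the section into non-overlapping parts with the origin at the bottom-left of its bounding rectangle.
Outer circle: ⌀7.8, A = 47.784 in², x = 3.9 in, Ī = 181.7 in⁴.
Bore (subtracted): ⌀7.6, A = 45.365 in², x = 3.9 in, Ī = 163.77 in⁴.
By symmetry the centroid is at mid-width, x̄ = 3.9 in.
All pieces are centred on the vertical centroidal axis, so I = ΣĪ (holes subtracted) = 17.931 in⁴.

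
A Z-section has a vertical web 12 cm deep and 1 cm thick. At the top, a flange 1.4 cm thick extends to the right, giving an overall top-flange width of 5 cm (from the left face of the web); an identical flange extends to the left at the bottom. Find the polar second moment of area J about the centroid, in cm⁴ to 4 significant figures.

Treat the section as a set of non-overlapping primitives; coordinates are from the bounding-box lower-left.
Web: 1 × 12, A = 12 cm², y = 6 cm, Ī = 144 cm⁴.
Top flange (beyond web): 4 × 1.4, A = 5.6 cm², y = 11.3 cm, Ī = 0.914667 cm⁴.
Bottom flange (beyond web): 4 × 1.4, A = 5.6 cm², y = 0.7 cm, Ī = 0.914667 cm⁴.
Centroid: ȳ = ΣA·y / ΣA = 6 cm.
Transfer each piece to the centroidal x-axis using Ī + A·d² with d = y − 6:
  web: d = 0 cm → contributes +144 cm⁴
  top flange (beyond web): d = 5.3 cm → contributes +158.219 cm⁴
  bottom flange (beyond web): d = -5.3 cm → contributes +158.219 cm⁴
Total I = 460.437 cm⁴.
For the y-axis: x̄ = 4.5 cm.
Repeating about the centroidal y-axis gives I_y = 85.9333 cm⁴.
Polar second moment: J = I_x + I_y = 546.371 cm⁴.

J ≈ 546.4 cm⁴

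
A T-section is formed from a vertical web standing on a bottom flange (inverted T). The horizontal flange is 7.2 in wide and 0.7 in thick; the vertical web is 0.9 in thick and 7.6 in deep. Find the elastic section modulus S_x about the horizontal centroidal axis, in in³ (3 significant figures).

S_x ≈ 14.9 in³

Treat the section as a set of non-overlapping primitives; coordinates are from the bounding-box lower-left.
Flange: 7.2 × 0.7, A = 5.04 in², y = 0.35 in, Ī = 0.2058 in⁴.
Web: 0.9 × 7.6, A = 6.84 in², y = 4.5 in, Ī = 32.923 in⁴.
Centroid: ȳ = ΣA·y / ΣA = 2.7394 in.
Transfer each piece to the horizontal centroidal axis using Ī + A·d² with d = y − 2.7394:
  flange: d = -2.3894 in → contributes +28.98 in⁴
  web: d = 1.7606 in → contributes +54.125 in⁴
Total I = 83.106 in⁴.
Extreme fibre distance c = 5.5606 in; S = I/c = 14.945 in³.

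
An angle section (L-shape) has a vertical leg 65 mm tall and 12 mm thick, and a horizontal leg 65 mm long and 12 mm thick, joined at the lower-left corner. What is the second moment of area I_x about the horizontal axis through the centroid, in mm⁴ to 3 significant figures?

Decompose the section into non-overlapping parts with the origin at the bottom-left of its bounding rectangle.
Vertical leg: 12 × 65, A = 780 mm², y = 32.5 mm, Ī = 274 625 mm⁴.
Horizontal leg (remainder): 53 × 12, A = 636 mm², y = 6 mm, Ī = 7 632 mm⁴.
Centroid: ȳ = ΣA·y / ΣA = 20.597 mm.
Transfer each piece to the horizontal axis through the centroid using Ī + A·d² with d = y − 20.597:
  vertical leg: d = 11.903 mm → contributes +385 128 mm⁴
  horizontal leg (remainder): d = -14.597 mm → contributes +143 155 mm⁴
Total I = 528 283 mm⁴.

I_x ≈ 5.28 × 10⁵ mm⁴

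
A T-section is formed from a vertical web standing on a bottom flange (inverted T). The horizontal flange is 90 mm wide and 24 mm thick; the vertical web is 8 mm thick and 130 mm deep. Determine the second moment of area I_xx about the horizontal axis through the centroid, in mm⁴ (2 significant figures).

I_xx ≈ 5.7 × 10⁶ mm⁴

Treat the section as a set of non-overlapping primitives; coordinates are from the bounding-box lower-left.
Flange: 90 × 24, A = 2 160 mm², y = 12 mm, Ī = 103 680 mm⁴.
Web: 8 × 130, A = 1 040 mm², y = 89 mm, Ī = 1 464 667 mm⁴.
Centroid: ȳ = ΣA·y / ΣA = 37.03 mm.
Transfer each piece to the horizontal axis through the centroid using Ī + A·d² with d = y − 37.03:
  flange: d = -25.03 mm → contributes +1 456 381 mm⁴
  web: d = 51.98 mm → contributes +4 274 123 mm⁴
Total I = 5 730 505 mm⁴.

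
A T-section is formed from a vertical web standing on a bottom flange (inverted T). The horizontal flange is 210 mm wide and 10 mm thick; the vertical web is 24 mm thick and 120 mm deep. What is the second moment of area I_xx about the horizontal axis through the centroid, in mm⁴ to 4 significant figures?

I_xx ≈ 8.605 × 10⁶ mm⁴

Decompose the section into non-overlapping parts with the origin at the bottom-left of its bounding rectangle.
Flange: 210 × 10, A = 2 100 mm², y = 5 mm, Ī = 17 500 mm⁴.
Web: 24 × 120, A = 2 880 mm², y = 70 mm, Ī = 3 456 000 mm⁴.
Centroid: ȳ = ΣA·y / ΣA = 42.5904 mm.
Transfer each piece to the horizontal axis through the centroid using Ī + A·d² with d = y − 42.5904:
  flange: d = -37.5904 mm → contributes +2 984 874 mm⁴
  web: d = 27.4096 mm → contributes +5 619 710 mm⁴
Total I = 8 604 584 mm⁴.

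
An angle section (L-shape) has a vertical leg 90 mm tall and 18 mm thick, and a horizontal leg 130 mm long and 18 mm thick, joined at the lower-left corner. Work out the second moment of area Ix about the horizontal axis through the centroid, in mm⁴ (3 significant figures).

Ix ≈ 2.31 × 10⁶ mm⁴

Break the section into simple shapes (no overlaps), measuring from the bottom-left corner of the bounding box.
Vertical leg: 18 × 90, A = 1 620 mm², y = 45 mm, Ī = 1 093 500 mm⁴.
Horizontal leg (remainder): 112 × 18, A = 2 016 mm², y = 9 mm, Ī = 54 432 mm⁴.
Centroid: ȳ = ΣA·y / ΣA = 25.04 mm.
Transfer each piece to the horizontal axis through the centroid using Ī + A·d² with d = y − 25.04:
  vertical leg: d = 19.96 mm → contributes +1 738 936 mm⁴
  horizontal leg (remainder): d = -16.04 mm → contributes +573 086 mm⁴
Total I = 2 312 022 mm⁴.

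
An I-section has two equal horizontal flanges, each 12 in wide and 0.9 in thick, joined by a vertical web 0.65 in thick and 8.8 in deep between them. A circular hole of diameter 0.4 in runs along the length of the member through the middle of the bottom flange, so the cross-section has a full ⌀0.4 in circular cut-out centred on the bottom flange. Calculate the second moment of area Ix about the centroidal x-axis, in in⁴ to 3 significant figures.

Ix ≈ 543 in⁴

Split into non-overlapping primitives; take the origin at the lower-left of the bounding box.
Bottom flange: 12 × 0.9, A = 10.8 in², y = 0.45 in, Ī = 0.729 in⁴.
Web: 0.65 × 8.8, A = 5.72 in², y = 5.3 in, Ī = 36.913 in⁴.
Top flange: 12 × 0.9, A = 10.8 in², y = 10.15 in, Ī = 0.729 in⁴.
Hole (subtracted): ⌀0.4, A = 0.12566 in², y = 0.45 in, Ī = 0.0012566 in⁴.
Centroid: ȳ = ΣA·y / ΣA = 5.3224 in.
Transfer each piece to the centroidal x-axis using Ī + A·d² with d = y − 5.3224:
  bottom flange: d = -4.8724 in → contributes +257.13 in⁴
  web: d = -0.022412 in → contributes +36.916 in⁴
  top flange: d = 4.8276 in → contributes +252.43 in⁴
  hole: d = -4.8724 in → contributes −2.9846 in⁴
Total I = 543.49 in⁴.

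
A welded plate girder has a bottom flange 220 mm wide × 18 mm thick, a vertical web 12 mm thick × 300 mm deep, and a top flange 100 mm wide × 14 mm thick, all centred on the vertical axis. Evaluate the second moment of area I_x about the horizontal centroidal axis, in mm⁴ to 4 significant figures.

I_x ≈ 1.430 × 10⁸ mm⁴

Decompose the section into non-overlapping parts with the origin at the bottom-left of its bounding rectangle.
Bottom plate: 220 × 18, A = 3 960 mm², y = 9 mm, Ī = 106 920 mm⁴.
Web plate: 12 × 300, A = 3 600 mm², y = 168 mm, Ī = 27 000 000 mm⁴.
Top plate: 100 × 14, A = 1 400 mm², y = 325 mm, Ī = 22866.7 mm⁴.
Centroid: ȳ = ΣA·y / ΣA = 122.259 mm.
Transfer each piece to the horizontal centroidal axis using Ī + A·d² with d = y − 122.259:
  bottom plate: d = -113.259 mm → contributes +50 904 156 mm⁴
  web plate: d = 45.7411 mm → contributes +34 532 084 mm⁴
  top plate: d = 202.741 mm → contributes +57 568 386 mm⁴
Total I = 143 004 626 mm⁴.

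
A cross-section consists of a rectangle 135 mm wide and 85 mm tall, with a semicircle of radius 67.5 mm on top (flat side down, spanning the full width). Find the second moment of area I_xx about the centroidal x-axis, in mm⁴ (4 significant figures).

Decompose the section into non-overlapping parts with the origin at the bottom-left of its bounding rectangle.
Rectangular body: 135 × 85, A = 11 475 mm², y = 42.5 mm, Ī = 6 908 906 mm⁴.
Semicircular cap: semicircle r = 67.5, A = 7156.94 mm², y = 113.648 mm, Ī = 2 278 490 mm⁴.
Centroid: ȳ = ΣA·y / ΣA = 69.8295 mm.
Transfer each piece to the centroidal x-axis using Ī + A·d² with d = y − 69.8295:
  rectangular body: d = -27.3295 mm → contributes +15 479 589 mm⁴
  semicircular cap: d = 43.8184 mm → contributes +16 020 197 mm⁴
Total I = 31 499 785 mm⁴.

I_xx ≈ 3.150 × 10⁷ mm⁴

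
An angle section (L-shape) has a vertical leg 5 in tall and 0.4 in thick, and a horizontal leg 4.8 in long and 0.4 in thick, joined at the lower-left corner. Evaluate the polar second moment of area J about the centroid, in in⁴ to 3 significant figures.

Decompose the section into non-overlapping parts with the origin at the bottom-left of its bounding rectangle.
Vertical leg: 0.4 × 5, A = 2 in², y = 2.5 in, Ī = 4.1667 in⁴.
Horizontal leg (remainder): 4.4 × 0.4, A = 1.76 in², y = 0.2 in, Ī = 0.023467 in⁴.
Centroid: ȳ = ΣA·y / ΣA = 1.4234 in.
Transfer each piece to the centroidal x-axis using Ī + A·d² with d = y − 1.4234:
  vertical leg: d = 1.0766 in → contributes +6.4848 in⁴
  horizontal leg (remainder): d = -1.2234 in → contributes +2.6577 in⁴
Total I = 9.1425 in⁴.
For the y-axis: x̄ = 1.3234 in.
Repeating about the centroidal y-axis gives I_y = 8.2585 in⁴.
Polar second moment: J = I_x + I_y = 17.401 in⁴.

J ≈ 17.4 in⁴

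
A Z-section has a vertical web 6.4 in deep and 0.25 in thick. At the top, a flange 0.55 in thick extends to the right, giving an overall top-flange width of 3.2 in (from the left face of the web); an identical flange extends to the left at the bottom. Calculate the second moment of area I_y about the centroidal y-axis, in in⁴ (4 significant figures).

I_y ≈ 10.67 in⁴

Treat the section as a set of non-overlapping primitives; coordinates are from the bounding-box lower-left.
Web: 0.25 × 6.4, A = 1.6 in², x = 3.075 in, Ī = 0.00833333 in⁴.
Top flange (beyond web): 2.95 × 0.55, A = 1.6225 in², x = 4.675 in, Ī = 1.17665 in⁴.
Bottom flange (beyond web): 2.95 × 0.55, A = 1.6225 in², x = 1.475 in, Ī = 1.17665 in⁴.
Centroid: x̄ = ΣA·x / ΣA = 3.075 in.
Transfer each piece to the centroidal y-axis using Ī + A·d² with d = x − 3.075:
  web: d = 0 in → contributes +0.00833333 in⁴
  top flange (beyond web): d = 1.6 in → contributes +5.33025 in⁴
  bottom flange (beyond web): d = -1.6 in → contributes +5.33025 in⁴
Total I = 10.6688 in⁴.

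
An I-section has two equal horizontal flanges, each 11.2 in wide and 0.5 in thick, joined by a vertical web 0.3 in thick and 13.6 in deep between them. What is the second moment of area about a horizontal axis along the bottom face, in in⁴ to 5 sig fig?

Treat the section as a set of non-overlapping primitives; coordinates are from the bounding-box lower-left.
Bottom flange: 11.2 × 0.5, A = 5.6 in², y = 0.25 in, Ī = 0.1166667 in⁴.
Web: 0.3 × 13.6, A = 4.08 in², y = 7.3 in, Ī = 62.8864 in⁴.
Top flange: 11.2 × 0.5, A = 5.6 in², y = 14.35 in, Ī = 0.1166667 in⁴.
Transfer each piece to the base of the section using Ī + A·d² with d = y − 0:
  bottom flange: d = 0.25 in → contributes +0.4666667 in⁴
  web: d = 7.3 in → contributes +280.3096 in⁴
  top flange: d = 14.35 in → contributes +1153.283 in⁴
Total I = 1434.059 in⁴.

I_base ≈ 1434.1 in⁴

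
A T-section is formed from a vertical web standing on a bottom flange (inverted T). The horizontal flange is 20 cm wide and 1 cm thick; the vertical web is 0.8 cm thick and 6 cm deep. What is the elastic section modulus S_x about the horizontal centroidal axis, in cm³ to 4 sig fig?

S_x ≈ 10.90 cm³

Break the section into simple shapes (no overlaps), measuring from the bottom-left corner of the bounding box.
Flange: 20 × 1, A = 20 cm², y = 0.5 cm, Ī = 1.66667 cm⁴.
Web: 0.8 × 6, A = 4.8 cm², y = 4 cm, Ī = 14.4 cm⁴.
Centroid: ȳ = ΣA·y / ΣA = 1.17742 cm.
Transfer each piece to the horizontal centroidal axis using Ī + A·d² with d = y − 1.17742:
  flange: d = -0.677419 cm → contributes +10.8446 cm⁴
  web: d = 2.82258 cm → contributes +52.6414 cm⁴
Total I = 63.486 cm⁴.
Extreme fibre distance c = 5.82258 cm; S = I/c = 10.9034 cm³.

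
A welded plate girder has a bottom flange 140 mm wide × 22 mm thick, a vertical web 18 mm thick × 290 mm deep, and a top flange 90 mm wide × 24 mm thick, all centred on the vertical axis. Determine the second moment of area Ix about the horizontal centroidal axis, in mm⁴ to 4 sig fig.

Break the section into simple shapes (no overlaps), measuring from the bottom-left corner of the bounding box.
Bottom plate: 140 × 22, A = 3 080 mm², y = 11 mm, Ī = 124 227 mm⁴.
Web plate: 18 × 290, A = 5 220 mm², y = 167 mm, Ī = 36 583 500 mm⁴.
Top plate: 90 × 24, A = 2 160 mm², y = 324 mm, Ī = 103 680 mm⁴.
Centroid: ȳ = ΣA·y / ΣA = 153.486 mm.
Transfer each piece to the horizontal centroidal axis using Ī + A·d² with d = y − 153.486:
  bottom plate: d = -142.486 mm → contributes +62 654 889 mm⁴
  web plate: d = 13.5143 mm → contributes +37 536 867 mm⁴
  top plate: d = 170.514 mm → contributes +62 905 983 mm⁴
Total I = 163 097 740 mm⁴.

Ix ≈ 1.631 × 10⁸ mm⁴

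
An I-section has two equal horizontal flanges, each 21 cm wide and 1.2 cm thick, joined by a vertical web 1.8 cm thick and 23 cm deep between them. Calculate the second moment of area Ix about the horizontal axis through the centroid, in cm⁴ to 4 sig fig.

Ix ≈ 9210 cm⁴

Decompose the section into non-overlapping parts with the origin at the bottom-left of its bounding rectangle.
Bottom flange: 21 × 1.2, A = 25.2 cm², y = 0.6 cm, Ī = 3.024 cm⁴.
Web: 1.8 × 23, A = 41.4 cm², y = 12.7 cm, Ī = 1825.05 cm⁴.
Top flange: 21 × 1.2, A = 25.2 cm², y = 24.8 cm, Ī = 3.024 cm⁴.
By symmetry the centroid is at mid-height, ȳ = 12.7 cm.
Transfer each piece to the horizontal axis through the centroid using Ī + A·d² with d = y − 12.7:
  bottom flange: d = -12.1 cm → contributes +3692.56 cm⁴
  web: d = 0 cm → contributes +1825.05 cm⁴
  top flange: d = 12.1 cm → contributes +3692.56 cm⁴
Total I = 9210.16 cm⁴.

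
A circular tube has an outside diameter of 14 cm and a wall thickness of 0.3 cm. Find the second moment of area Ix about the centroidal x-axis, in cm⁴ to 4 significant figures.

Ix ≈ 303.1 cm⁴

Decompose the section into non-overlapping parts with the origin at the bottom-left of its bounding rectangle.
Outer circle: ⌀14, A = 153.938 cm², y = 7 cm, Ī = 1885.74 cm⁴.
Bore (subtracted): ⌀13.4, A = 141.026 cm², y = 7 cm, Ī = 1582.67 cm⁴.
By symmetry the centroid is at mid-height, ȳ = 7 cm.
All pieces are centred on the centroidal x-axis, so I = ΣĪ (holes subtracted) = 303.076 cm⁴.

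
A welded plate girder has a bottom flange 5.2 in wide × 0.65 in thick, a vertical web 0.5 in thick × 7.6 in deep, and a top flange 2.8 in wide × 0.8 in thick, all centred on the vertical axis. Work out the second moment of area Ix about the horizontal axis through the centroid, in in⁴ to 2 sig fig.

Ix ≈ 110 in⁴

Treat the section as a set of non-overlapping primitives; coordinates are from the bounding-box lower-left.
Bottom plate: 5.2 × 0.65, A = 3.38 in², y = 0.325 in, Ī = 0.119 in⁴.
Web plate: 0.5 × 7.6, A = 3.8 in², y = 4.45 in, Ī = 18.29 in⁴.
Top plate: 2.8 × 0.8, A = 2.24 in², y = 8.65 in, Ī = 0.1195 in⁴.
Centroid: ȳ = ΣA·y / ΣA = 3.969 in.
Transfer each piece to the horizontal axis through the centroid using Ī + A·d² with d = y − 3.969:
  bottom plate: d = -3.644 in → contributes +44.99 in⁴
  web plate: d = 0.4814 in → contributes +19.17 in⁴
  top plate: d = 4.681 in → contributes +49.21 in⁴
Total I = 113.4 in⁴.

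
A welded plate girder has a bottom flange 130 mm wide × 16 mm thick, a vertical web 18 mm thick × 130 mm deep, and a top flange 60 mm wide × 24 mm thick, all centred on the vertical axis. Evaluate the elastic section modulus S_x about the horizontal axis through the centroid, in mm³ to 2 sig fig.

Break the section into simple shapes (no overlaps), measuring from the bottom-left corner of the bounding box.
Bottom plate: 130 × 16, A = 2 080 mm², y = 8 mm, Ī = 44 373 mm⁴.
Web plate: 18 × 130, A = 2 340 mm², y = 81 mm, Ī = 3 295 500 mm⁴.
Top plate: 60 × 24, A = 1 440 mm², y = 158 mm, Ī = 69 120 mm⁴.
Centroid: ȳ = ΣA·y / ΣA = 74.01 mm.
Transfer each piece to the horizontal axis through the centroid using Ī + A·d² with d = y − 74.01:
  bottom plate: d = -66.01 mm → contributes +9 107 665 mm⁴
  web plate: d = 6.99 mm → contributes +3 409 825 mm⁴
  top plate: d = 83.99 mm → contributes +10 227 283 mm⁴
Total I = 22 744 773 mm⁴.
Extreme fibre distance c = 95.99 mm; S = I/c = 236 950 mm³.

S_x ≈ 2.4 × 10⁵ mm³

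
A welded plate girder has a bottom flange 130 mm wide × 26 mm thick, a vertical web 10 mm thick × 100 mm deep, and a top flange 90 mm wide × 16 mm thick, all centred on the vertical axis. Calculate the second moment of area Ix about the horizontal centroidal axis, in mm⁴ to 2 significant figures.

Decompose the section into non-overlapping parts with the origin at the bottom-left of its bounding rectangle.
Bottom plate: 130 × 26, A = 3 380 mm², y = 13 mm, Ī = 190 407 mm⁴.
Web plate: 10 × 100, A = 1 000 mm², y = 76 mm, Ī = 833 333 mm⁴.
Top plate: 90 × 16, A = 1 440 mm², y = 134 mm, Ī = 30 720 mm⁴.
Centroid: ȳ = ΣA·y / ΣA = 53.76 mm.
Transfer each piece to the horizontal centroidal axis using Ī + A·d² with d = y − 53.76:
  bottom plate: d = -40.76 mm → contributes +5 806 658 mm⁴
  web plate: d = 22.24 mm → contributes +1 327 823 mm⁴
  top plate: d = 80.24 mm → contributes +9 301 432 mm⁴
Total I = 16 435 913 mm⁴.

Ix ≈ 1.6 × 10⁷ mm⁴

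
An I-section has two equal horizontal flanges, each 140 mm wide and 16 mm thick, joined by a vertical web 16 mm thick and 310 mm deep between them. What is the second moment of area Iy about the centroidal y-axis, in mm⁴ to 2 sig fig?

Treat the section as a set of non-overlapping primitives; coordinates are from the bounding-box lower-left.
Bottom flange: 140 × 16, A = 2 240 mm², x = 70 mm, Ī = 3 658 667 mm⁴.
Web: 16 × 310, A = 4 960 mm², x = 70 mm, Ī = 105 813 mm⁴.
Top flange: 140 × 16, A = 2 240 mm², x = 70 mm, Ī = 3 658 667 mm⁴.
By symmetry the centroid is at mid-width, x̄ = 70 mm.
All pieces are centred on the centroidal y-axis, so I = ΣĪ = 7 423 147 mm⁴.

Iy ≈ 7.4 × 10⁶ mm⁴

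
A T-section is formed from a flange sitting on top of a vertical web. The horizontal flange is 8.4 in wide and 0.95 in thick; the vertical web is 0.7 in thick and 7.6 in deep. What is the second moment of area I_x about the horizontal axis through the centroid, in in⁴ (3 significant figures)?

I_x ≈ 84.5 in⁴

Split into non-overlapping primitives; take the origin at the lower-left of the bounding box.
Flange: 8.4 × 0.95, A = 7.98 in², y = 8.075 in, Ī = 0.60016 in⁴.
Web: 0.7 × 7.6, A = 5.32 in², y = 3.8 in, Ī = 25.607 in⁴.
Centroid: ȳ = ΣA·y / ΣA = 6.365 in.
Transfer each piece to the horizontal axis through the centroid using Ī + A·d² with d = y − 6.365:
  flange: d = 1.71 in → contributes +23.934 in⁴
  web: d = -2.565 in → contributes +60.608 in⁴
Total I = 84.543 in⁴.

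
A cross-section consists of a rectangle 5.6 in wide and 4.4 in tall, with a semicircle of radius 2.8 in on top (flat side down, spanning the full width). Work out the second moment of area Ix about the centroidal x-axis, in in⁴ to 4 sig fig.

Ix ≈ 140.8 in⁴

Break the section into simple shapes (no overlaps), measuring from the bottom-left corner of the bounding box.
Rectangular body: 5.6 × 4.4, A = 24.64 in², y = 2.2 in, Ī = 39.7525 in⁴.
Semicircular cap: semicircle r = 2.8, A = 12.315 in², y = 5.58836 in, Ī = 6.74628 in⁴.
Centroid: ȳ = ΣA·y / ΣA = 3.32915 in.
Transfer each piece to the centroidal x-axis using Ī + A·d² with d = y − 3.32915:
  rectangular body: d = -1.12915 in → contributes +71.168 in⁴
  semicircular cap: d = 2.25921 in → contributes +69.6025 in⁴
Total I = 140.77 in⁴.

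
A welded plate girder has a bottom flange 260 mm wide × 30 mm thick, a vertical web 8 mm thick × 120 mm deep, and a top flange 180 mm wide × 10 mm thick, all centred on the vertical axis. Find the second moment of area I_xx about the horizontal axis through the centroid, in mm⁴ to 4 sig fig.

Split into non-overlapping primitives; take the origin at the lower-left of the bounding box.
Bottom plate: 260 × 30, A = 7 800 mm², y = 15 mm, Ī = 585 000 mm⁴.
Web plate: 8 × 120, A = 960 mm², y = 90 mm, Ī = 1 152 000 mm⁴.
Top plate: 180 × 10, A = 1 800 mm², y = 155 mm, Ī = 15 000 mm⁴.
Centroid: ȳ = ΣA·y / ΣA = 45.6818 mm.
Transfer each piece to the horizontal axis through the centroid using Ī + A·d² with d = y − 45.6818:
  bottom plate: d = -30.6818 mm → contributes +7 927 717 mm⁴
  web plate: d = 44.3182 mm → contributes +3 037 537 mm⁴
  top plate: d = 109.318 mm → contributes +21 525 837 mm⁴
Total I = 32 491 091 mm⁴.

I_xx ≈ 3.249 × 10⁷ mm⁴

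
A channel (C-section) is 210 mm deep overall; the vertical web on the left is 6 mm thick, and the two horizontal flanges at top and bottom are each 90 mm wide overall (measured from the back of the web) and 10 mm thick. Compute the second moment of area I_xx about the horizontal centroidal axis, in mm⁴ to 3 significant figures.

Decompose the section into non-overlapping parts with the origin at the bottom-left of its bounding rectangle.
Web: 6 × 210, A = 1 260 mm², y = 105 mm, Ī = 4 630 500 mm⁴.
Top flange (beyond web): 84 × 10, A = 840 mm², y = 205 mm, Ī = 7 000 mm⁴.
Bottom flange (beyond web): 84 × 10, A = 840 mm², y = 5 mm, Ī = 7 000 mm⁴.
By symmetry the centroid is at mid-height, ȳ = 105 mm.
Transfer each piece to the horizontal centroidal axis using Ī + A·d² with d = y − 105:
  web: d = 0 mm → contributes +4 630 500 mm⁴
  top flange (beyond web): d = 100 mm → contributes +8 407 000 mm⁴
  bottom flange (beyond web): d = -100 mm → contributes +8 407 000 mm⁴
Total I = 21 444 500 mm⁴.

I_xx ≈ 2.14 × 10⁷ mm⁴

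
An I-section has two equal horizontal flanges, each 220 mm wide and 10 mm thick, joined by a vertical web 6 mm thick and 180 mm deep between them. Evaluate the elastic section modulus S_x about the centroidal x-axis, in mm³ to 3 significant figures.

Break the section into simple shapes (no overlaps), measuring from the bottom-left corner of the bounding box.
Bottom flange: 220 × 10, A = 2 200 mm², y = 5 mm, Ī = 18 333 mm⁴.
Web: 6 × 180, A = 1 080 mm², y = 100 mm, Ī = 2 916 000 mm⁴.
Top flange: 220 × 10, A = 2 200 mm², y = 195 mm, Ī = 18 333 mm⁴.
By symmetry the centroid is at mid-height, ȳ = 100 mm.
Transfer each piece to the centroidal x-axis using Ī + A·d² with d = y − 100:
  bottom flange: d = -95 mm → contributes +19 873 333 mm⁴
  web: d = 0 mm → contributes +2 916 000 mm⁴
  top flange: d = 95 mm → contributes +19 873 333 mm⁴
Total I = 42 662 667 mm⁴.
Extreme fibre distance c = 100 mm; S = I/c = 426 627 mm³.

S_x ≈ 4.27 × 10⁵ mm³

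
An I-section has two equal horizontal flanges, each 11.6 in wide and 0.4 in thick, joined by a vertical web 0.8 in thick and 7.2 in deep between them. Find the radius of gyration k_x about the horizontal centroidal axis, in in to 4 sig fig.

Break the section into simple shapes (no overlaps), measuring from the bottom-left corner of the bounding box.
Bottom flange: 11.6 × 0.4, A = 4.64 in², y = 0.2 in, Ī = 0.0618667 in⁴.
Web: 0.8 × 7.2, A = 5.76 in², y = 4 in, Ī = 24.8832 in⁴.
Top flange: 11.6 × 0.4, A = 4.64 in², y = 7.8 in, Ī = 0.0618667 in⁴.
By symmetry the centroid is at mid-height, ȳ = 4 in.
Transfer each piece to the horizontal centroidal axis using Ī + A·d² with d = y − 4:
  bottom flange: d = -3.8 in → contributes +67.0635 in⁴
  web: d = 0 in → contributes +24.8832 in⁴
  top flange: d = 3.8 in → contributes +67.0635 in⁴
Total I = 159.01 in⁴.
Radius of gyration: k = √(I/A) = √(159.01 / 15.04) = 3.25154 in.

k_x ≈ 3.252 in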